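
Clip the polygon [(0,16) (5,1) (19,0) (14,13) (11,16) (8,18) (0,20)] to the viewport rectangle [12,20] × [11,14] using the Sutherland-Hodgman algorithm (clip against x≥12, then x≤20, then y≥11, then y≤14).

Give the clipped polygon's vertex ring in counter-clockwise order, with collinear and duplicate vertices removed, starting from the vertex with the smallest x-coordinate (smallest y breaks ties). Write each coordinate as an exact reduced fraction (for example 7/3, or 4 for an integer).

1. After x ≥ 12: [(12,1/2) (19,0) (14,13) (12,15)]
2. After x ≤ 20: [(12,1/2) (19,0) (14,13) (12,15)]
3. After y ≥ 11: [(12,11) (192/13,11) (14,13) (12,15)]
4. After y ≤ 14: [(12,14) (12,11) (192/13,11) (14,13) (13,14)]
5. Canonical ring: [(12,11) (192/13,11) (14,13) (13,14) (12,14)]

Clipped polygon: [(12,11) (192/13,11) (14,13) (13,14) (12,14)]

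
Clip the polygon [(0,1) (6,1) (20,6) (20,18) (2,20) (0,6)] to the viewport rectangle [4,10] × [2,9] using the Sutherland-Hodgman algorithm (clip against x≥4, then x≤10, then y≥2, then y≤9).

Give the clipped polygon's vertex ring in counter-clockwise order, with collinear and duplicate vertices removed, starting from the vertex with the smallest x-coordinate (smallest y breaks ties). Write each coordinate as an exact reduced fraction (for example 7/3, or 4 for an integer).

1. After x ≥ 4: [(4,1) (6,1) (20,6) (20,18) (4,178/9)]
2. After x ≤ 10: [(4,1) (6,1) (10,17/7) (10,172/9) (4,178/9)]
3. After y ≥ 2: [(4,2) (44/5,2) (10,17/7) (10,172/9) (4,178/9)]
4. After y ≤ 9: [(4,9) (4,2) (44/5,2) (10,17/7) (10,9)]
5. Canonical ring: [(4,2) (44/5,2) (10,17/7) (10,9) (4,9)]

Clipped polygon: [(4,2) (44/5,2) (10,17/7) (10,9) (4,9)]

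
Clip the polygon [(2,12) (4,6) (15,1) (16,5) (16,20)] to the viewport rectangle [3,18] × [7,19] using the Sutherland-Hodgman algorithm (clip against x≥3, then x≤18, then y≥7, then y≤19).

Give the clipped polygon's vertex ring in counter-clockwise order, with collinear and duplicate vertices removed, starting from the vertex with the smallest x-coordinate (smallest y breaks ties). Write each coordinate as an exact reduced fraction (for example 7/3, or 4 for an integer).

1. After x ≥ 3: [(3,88/7) (3,9) (4,6) (15,1) (16,5) (16,20)]
2. After x ≤ 18: [(3,88/7) (3,9) (4,6) (15,1) (16,5) (16,20)]
3. After y ≥ 7: [(3,88/7) (3,9) (11/3,7) (16,7) (16,20)]
4. After y ≤ 19: [(57/4,19) (3,88/7) (3,9) (11/3,7) (16,7) (16,19)]
5. Canonical ring: [(3,9) (11/3,7) (16,7) (16,19) (57/4,19) (3,88/7)]

Clipped polygon: [(3,9) (11/3,7) (16,7) (16,19) (57/4,19) (3,88/7)]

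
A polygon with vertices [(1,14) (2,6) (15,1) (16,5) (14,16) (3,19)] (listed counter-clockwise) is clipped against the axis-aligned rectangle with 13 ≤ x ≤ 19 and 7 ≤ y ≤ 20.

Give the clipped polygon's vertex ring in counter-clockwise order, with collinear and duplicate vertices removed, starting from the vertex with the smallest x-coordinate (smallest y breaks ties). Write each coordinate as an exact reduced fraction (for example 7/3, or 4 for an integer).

1. After x ≥ 13: [(13,23/13) (15,1) (16,5) (14,16) (13,179/11)]
2. After x ≤ 19: [(13,23/13) (15,1) (16,5) (14,16) (13,179/11)]
3. After y ≥ 7: [(13,7) (172/11,7) (14,16) (13,179/11)]
4. After y ≤ 20: [(13,7) (172/11,7) (14,16) (13,179/11)]
5. Canonical ring: [(13,7) (172/11,7) (14,16) (13,179/11)]

Clipped polygon: [(13,7) (172/11,7) (14,16) (13,179/11)]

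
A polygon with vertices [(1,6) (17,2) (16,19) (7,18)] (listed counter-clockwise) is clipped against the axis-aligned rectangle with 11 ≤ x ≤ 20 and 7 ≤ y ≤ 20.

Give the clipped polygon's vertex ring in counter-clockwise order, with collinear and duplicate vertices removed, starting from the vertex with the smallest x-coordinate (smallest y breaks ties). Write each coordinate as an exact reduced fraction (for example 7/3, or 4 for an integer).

1. After x ≥ 11: [(11,7/2) (17,2) (16,19) (11,166/9)]
2. After x ≤ 20: [(11,7/2) (17,2) (16,19) (11,166/9)]
3. After y ≥ 7: [(11,7) (284/17,7) (16,19) (11,166/9)]
4. After y ≤ 20: [(11,7) (284/17,7) (16,19) (11,166/9)]
5. Canonical ring: [(11,7) (284/17,7) (16,19) (11,166/9)]

Clipped polygon: [(11,7) (284/17,7) (16,19) (11,166/9)]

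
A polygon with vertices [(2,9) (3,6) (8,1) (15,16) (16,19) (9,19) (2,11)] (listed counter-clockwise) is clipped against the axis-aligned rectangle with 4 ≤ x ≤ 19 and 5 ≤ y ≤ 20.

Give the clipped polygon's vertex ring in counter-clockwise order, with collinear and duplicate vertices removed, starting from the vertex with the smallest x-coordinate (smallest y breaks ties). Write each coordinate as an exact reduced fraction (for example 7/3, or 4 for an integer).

Clipped polygon: [(4,5) (148/15,5) (15,16) (16,19) (9,19) (4,93/7)]

1. After x ≥ 4: [(4,5) (8,1) (15,16) (16,19) (9,19) (4,93/7)]
2. After x ≤ 19: [(4,5) (8,1) (15,16) (16,19) (9,19) (4,93/7)]
3. After y ≥ 5: [(4,5) (4,5) (148/15,5) (15,16) (16,19) (9,19) (4,93/7)]
4. After y ≤ 20: [(4,5) (4,5) (148/15,5) (15,16) (16,19) (9,19) (4,93/7)]
5. Canonical ring: [(4,5) (148/15,5) (15,16) (16,19) (9,19) (4,93/7)]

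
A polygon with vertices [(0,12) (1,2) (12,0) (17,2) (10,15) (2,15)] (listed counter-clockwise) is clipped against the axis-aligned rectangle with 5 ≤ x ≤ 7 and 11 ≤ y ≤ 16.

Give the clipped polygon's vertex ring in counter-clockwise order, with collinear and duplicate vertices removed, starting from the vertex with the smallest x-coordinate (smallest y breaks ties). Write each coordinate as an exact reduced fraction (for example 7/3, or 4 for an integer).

1. After x ≥ 5: [(5,14/11) (12,0) (17,2) (10,15) (5,15)]
2. After x ≤ 7: [(5,14/11) (7,10/11) (7,15) (5,15)]
3. After y ≥ 11: [(5,11) (7,11) (7,15) (5,15)]
4. After y ≤ 16: [(5,11) (7,11) (7,15) (5,15)]
5. Canonical ring: [(5,11) (7,11) (7,15) (5,15)]

Clipped polygon: [(5,11) (7,11) (7,15) (5,15)]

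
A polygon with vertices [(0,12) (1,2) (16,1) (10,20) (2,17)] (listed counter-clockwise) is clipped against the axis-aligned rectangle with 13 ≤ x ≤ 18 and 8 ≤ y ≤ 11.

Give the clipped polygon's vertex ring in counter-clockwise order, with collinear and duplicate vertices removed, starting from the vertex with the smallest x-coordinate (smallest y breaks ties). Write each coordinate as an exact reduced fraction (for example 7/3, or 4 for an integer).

Clipped polygon: [(13,8) (262/19,8) (13,21/2)]

1. After x ≥ 13: [(13,6/5) (16,1) (13,21/2)]
2. After x ≤ 18: [(13,6/5) (16,1) (13,21/2)]
3. After y ≥ 8: [(13,8) (262/19,8) (13,21/2)]
4. After y ≤ 11: [(13,8) (262/19,8) (13,21/2)]
5. Canonical ring: [(13,8) (262/19,8) (13,21/2)]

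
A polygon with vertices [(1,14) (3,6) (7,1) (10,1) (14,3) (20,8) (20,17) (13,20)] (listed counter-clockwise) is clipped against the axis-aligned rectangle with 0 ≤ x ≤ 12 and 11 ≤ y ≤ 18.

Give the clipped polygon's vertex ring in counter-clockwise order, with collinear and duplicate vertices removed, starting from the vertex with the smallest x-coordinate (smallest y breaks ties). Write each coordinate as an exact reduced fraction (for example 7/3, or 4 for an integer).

1. After x ≥ 0: [(1,14) (3,6) (7,1) (10,1) (14,3) (20,8) (20,17) (13,20)]
2. After x ≤ 12: [(12,39/2) (1,14) (3,6) (7,1) (10,1) (12,2)]
3. After y ≥ 11: [(12,11) (12,39/2) (1,14) (7/4,11)]
4. After y ≤ 18: [(12,11) (12,18) (9,18) (1,14) (7/4,11)]
5. Canonical ring: [(1,14) (7/4,11) (12,11) (12,18) (9,18)]

Clipped polygon: [(1,14) (7/4,11) (12,11) (12,18) (9,18)]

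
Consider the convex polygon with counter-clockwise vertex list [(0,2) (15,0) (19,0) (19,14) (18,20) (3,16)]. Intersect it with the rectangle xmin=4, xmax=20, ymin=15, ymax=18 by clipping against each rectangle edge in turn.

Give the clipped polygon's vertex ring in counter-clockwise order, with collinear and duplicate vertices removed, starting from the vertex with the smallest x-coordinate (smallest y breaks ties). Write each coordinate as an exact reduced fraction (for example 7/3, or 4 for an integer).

Clipped polygon: [(4,15) (113/6,15) (55/3,18) (21/2,18) (4,244/15)]

1. After x ≥ 4: [(4,22/15) (15,0) (19,0) (19,14) (18,20) (4,244/15)]
2. After x ≤ 20: [(4,22/15) (15,0) (19,0) (19,14) (18,20) (4,244/15)]
3. After y ≥ 15: [(4,15) (113/6,15) (18,20) (4,244/15)]
4. After y ≤ 18: [(4,15) (113/6,15) (55/3,18) (21/2,18) (4,244/15)]
5. Canonical ring: [(4,15) (113/6,15) (55/3,18) (21/2,18) (4,244/15)]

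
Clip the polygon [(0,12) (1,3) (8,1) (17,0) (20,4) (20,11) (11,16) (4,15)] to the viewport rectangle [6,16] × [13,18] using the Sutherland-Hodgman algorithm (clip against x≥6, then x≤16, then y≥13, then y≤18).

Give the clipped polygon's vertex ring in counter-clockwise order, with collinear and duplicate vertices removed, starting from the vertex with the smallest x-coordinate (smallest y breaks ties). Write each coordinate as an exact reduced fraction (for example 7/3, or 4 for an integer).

1. After x ≥ 6: [(6,11/7) (8,1) (17,0) (20,4) (20,11) (11,16) (6,107/7)]
2. After x ≤ 16: [(6,11/7) (8,1) (16,1/9) (16,119/9) (11,16) (6,107/7)]
3. After y ≥ 13: [(6,13) (16,13) (16,119/9) (11,16) (6,107/7)]
4. After y ≤ 18: [(6,13) (16,13) (16,119/9) (11,16) (6,107/7)]
5. Canonical ring: [(6,13) (16,13) (16,119/9) (11,16) (6,107/7)]

Clipped polygon: [(6,13) (16,13) (16,119/9) (11,16) (6,107/7)]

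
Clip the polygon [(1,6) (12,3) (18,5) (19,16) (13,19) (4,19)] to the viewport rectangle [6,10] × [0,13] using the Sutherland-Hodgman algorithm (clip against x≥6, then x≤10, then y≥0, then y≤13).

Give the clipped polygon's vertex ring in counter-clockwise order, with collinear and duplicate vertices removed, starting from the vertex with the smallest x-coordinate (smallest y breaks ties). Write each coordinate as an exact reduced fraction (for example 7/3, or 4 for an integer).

1. After x ≥ 6: [(6,51/11) (12,3) (18,5) (19,16) (13,19) (6,19)]
2. After x ≤ 10: [(6,51/11) (10,39/11) (10,19) (6,19)]
3. After y ≥ 0: [(6,51/11) (10,39/11) (10,19) (6,19)]
4. After y ≤ 13: [(6,13) (6,51/11) (10,39/11) (10,13)]
5. Canonical ring: [(6,51/11) (10,39/11) (10,13) (6,13)]

Clipped polygon: [(6,51/11) (10,39/11) (10,13) (6,13)]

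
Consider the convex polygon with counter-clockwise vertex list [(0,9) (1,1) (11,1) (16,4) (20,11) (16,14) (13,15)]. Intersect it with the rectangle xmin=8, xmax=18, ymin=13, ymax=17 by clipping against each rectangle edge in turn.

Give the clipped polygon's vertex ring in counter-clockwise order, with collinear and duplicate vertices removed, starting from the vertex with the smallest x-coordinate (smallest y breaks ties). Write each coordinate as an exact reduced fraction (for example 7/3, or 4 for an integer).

1. After x ≥ 8: [(8,165/13) (8,1) (11,1) (16,4) (20,11) (16,14) (13,15)]
2. After x ≤ 18: [(8,165/13) (8,1) (11,1) (16,4) (18,15/2) (18,25/2) (16,14) (13,15)]
3. After y ≥ 13: [(26/3,13) (52/3,13) (16,14) (13,15)]
4. After y ≤ 17: [(26/3,13) (52/3,13) (16,14) (13,15)]
5. Canonical ring: [(26/3,13) (52/3,13) (16,14) (13,15)]

Clipped polygon: [(26/3,13) (52/3,13) (16,14) (13,15)]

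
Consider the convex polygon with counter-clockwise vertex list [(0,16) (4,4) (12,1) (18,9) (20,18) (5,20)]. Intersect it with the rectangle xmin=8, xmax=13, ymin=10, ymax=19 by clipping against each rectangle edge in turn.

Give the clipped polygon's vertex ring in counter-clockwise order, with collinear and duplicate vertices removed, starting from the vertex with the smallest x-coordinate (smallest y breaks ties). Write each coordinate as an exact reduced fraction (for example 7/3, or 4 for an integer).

1. After x ≥ 8: [(8,5/2) (12,1) (18,9) (20,18) (8,98/5)]
2. After x ≤ 13: [(8,5/2) (12,1) (13,7/3) (13,284/15) (8,98/5)]
3. After y ≥ 10: [(8,10) (13,10) (13,284/15) (8,98/5)]
4. After y ≤ 19: [(8,19) (8,10) (13,10) (13,284/15) (25/2,19)]
5. Canonical ring: [(8,10) (13,10) (13,284/15) (25/2,19) (8,19)]

Clipped polygon: [(8,10) (13,10) (13,284/15) (25/2,19) (8,19)]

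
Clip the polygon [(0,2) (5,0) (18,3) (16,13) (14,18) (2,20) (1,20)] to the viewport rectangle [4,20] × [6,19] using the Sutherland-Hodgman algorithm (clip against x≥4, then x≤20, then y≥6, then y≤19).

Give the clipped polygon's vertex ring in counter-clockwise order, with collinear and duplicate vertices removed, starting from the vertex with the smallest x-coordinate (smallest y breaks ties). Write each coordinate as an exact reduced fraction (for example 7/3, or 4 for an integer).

1. After x ≥ 4: [(4,2/5) (5,0) (18,3) (16,13) (14,18) (4,59/3)]
2. After x ≤ 20: [(4,2/5) (5,0) (18,3) (16,13) (14,18) (4,59/3)]
3. After y ≥ 6: [(4,6) (87/5,6) (16,13) (14,18) (4,59/3)]
4. After y ≤ 19: [(4,19) (4,6) (87/5,6) (16,13) (14,18) (8,19)]
5. Canonical ring: [(4,6) (87/5,6) (16,13) (14,18) (8,19) (4,19)]

Clipped polygon: [(4,6) (87/5,6) (16,13) (14,18) (8,19) (4,19)]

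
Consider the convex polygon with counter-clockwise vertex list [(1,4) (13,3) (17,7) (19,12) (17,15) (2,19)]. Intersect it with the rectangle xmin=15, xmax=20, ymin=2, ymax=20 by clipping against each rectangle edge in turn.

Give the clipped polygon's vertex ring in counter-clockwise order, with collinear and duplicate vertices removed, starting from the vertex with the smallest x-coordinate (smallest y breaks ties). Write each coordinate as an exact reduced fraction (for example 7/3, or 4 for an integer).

1. After x ≥ 15: [(15,5) (17,7) (19,12) (17,15) (15,233/15)]
2. After x ≤ 20: [(15,5) (17,7) (19,12) (17,15) (15,233/15)]
3. After y ≥ 2: [(15,5) (17,7) (19,12) (17,15) (15,233/15)]
4. After y ≤ 20: [(15,5) (17,7) (19,12) (17,15) (15,233/15)]
5. Canonical ring: [(15,5) (17,7) (19,12) (17,15) (15,233/15)]

Clipped polygon: [(15,5) (17,7) (19,12) (17,15) (15,233/15)]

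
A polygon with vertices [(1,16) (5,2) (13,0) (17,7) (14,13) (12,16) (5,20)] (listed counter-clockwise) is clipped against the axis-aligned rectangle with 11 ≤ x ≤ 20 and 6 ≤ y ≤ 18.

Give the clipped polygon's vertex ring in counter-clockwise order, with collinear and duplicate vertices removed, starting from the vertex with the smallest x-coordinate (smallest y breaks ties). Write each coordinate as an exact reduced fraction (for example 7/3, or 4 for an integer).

1. After x ≥ 11: [(11,1/2) (13,0) (17,7) (14,13) (12,16) (11,116/7)]
2. After x ≤ 20: [(11,1/2) (13,0) (17,7) (14,13) (12,16) (11,116/7)]
3. After y ≥ 6: [(11,6) (115/7,6) (17,7) (14,13) (12,16) (11,116/7)]
4. After y ≤ 18: [(11,6) (115/7,6) (17,7) (14,13) (12,16) (11,116/7)]
5. Canonical ring: [(11,6) (115/7,6) (17,7) (14,13) (12,16) (11,116/7)]

Clipped polygon: [(11,6) (115/7,6) (17,7) (14,13) (12,16) (11,116/7)]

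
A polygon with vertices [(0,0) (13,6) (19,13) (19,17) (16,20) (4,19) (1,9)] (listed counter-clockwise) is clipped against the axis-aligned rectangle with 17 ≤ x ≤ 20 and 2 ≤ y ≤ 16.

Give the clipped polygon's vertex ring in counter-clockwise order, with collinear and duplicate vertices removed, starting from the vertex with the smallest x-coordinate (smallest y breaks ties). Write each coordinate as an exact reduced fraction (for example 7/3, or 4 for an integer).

Clipped polygon: [(17,32/3) (19,13) (19,16) (17,16)]

1. After x ≥ 17: [(17,32/3) (19,13) (19,17) (17,19)]
2. After x ≤ 20: [(17,32/3) (19,13) (19,17) (17,19)]
3. After y ≥ 2: [(17,32/3) (19,13) (19,17) (17,19)]
4. After y ≤ 16: [(17,16) (17,32/3) (19,13) (19,16)]
5. Canonical ring: [(17,32/3) (19,13) (19,16) (17,16)]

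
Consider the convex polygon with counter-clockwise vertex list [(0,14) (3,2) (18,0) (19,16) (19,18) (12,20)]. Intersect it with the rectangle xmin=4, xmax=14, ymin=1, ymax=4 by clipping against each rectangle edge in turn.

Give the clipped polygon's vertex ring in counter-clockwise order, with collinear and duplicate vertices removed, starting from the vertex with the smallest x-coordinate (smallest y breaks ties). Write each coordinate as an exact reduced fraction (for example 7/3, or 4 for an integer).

Clipped polygon: [(4,28/15) (21/2,1) (14,1) (14,4) (4,4)]

1. After x ≥ 4: [(4,16) (4,28/15) (18,0) (19,16) (19,18) (12,20)]
2. After x ≤ 14: [(4,16) (4,28/15) (14,8/15) (14,136/7) (12,20)]
3. After y ≥ 1: [(4,16) (4,28/15) (21/2,1) (14,1) (14,136/7) (12,20)]
4. After y ≤ 4: [(4,4) (4,28/15) (21/2,1) (14,1) (14,4)]
5. Canonical ring: [(4,28/15) (21/2,1) (14,1) (14,4) (4,4)]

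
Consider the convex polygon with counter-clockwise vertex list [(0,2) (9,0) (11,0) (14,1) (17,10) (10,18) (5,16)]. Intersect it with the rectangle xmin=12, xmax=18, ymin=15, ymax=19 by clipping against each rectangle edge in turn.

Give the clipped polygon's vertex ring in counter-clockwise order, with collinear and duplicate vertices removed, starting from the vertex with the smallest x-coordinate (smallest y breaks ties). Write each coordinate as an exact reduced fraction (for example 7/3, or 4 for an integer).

1. After x ≥ 12: [(12,1/3) (14,1) (17,10) (12,110/7)]
2. After x ≤ 18: [(12,1/3) (14,1) (17,10) (12,110/7)]
3. After y ≥ 15: [(12,15) (101/8,15) (12,110/7)]
4. After y ≤ 19: [(12,15) (101/8,15) (12,110/7)]
5. Canonical ring: [(12,15) (101/8,15) (12,110/7)]

Clipped polygon: [(12,15) (101/8,15) (12,110/7)]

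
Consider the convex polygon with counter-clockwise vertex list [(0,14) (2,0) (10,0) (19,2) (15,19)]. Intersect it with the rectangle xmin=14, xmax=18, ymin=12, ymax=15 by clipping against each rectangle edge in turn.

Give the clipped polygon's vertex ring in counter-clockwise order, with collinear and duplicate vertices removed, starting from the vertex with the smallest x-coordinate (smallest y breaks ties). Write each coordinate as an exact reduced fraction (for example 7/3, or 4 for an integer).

Clipped polygon: [(14,12) (283/17,12) (271/17,15) (14,15)]

1. After x ≥ 14: [(14,56/3) (14,8/9) (19,2) (15,19)]
2. After x ≤ 18: [(14,56/3) (14,8/9) (18,16/9) (18,25/4) (15,19)]
3. After y ≥ 12: [(14,56/3) (14,12) (283/17,12) (15,19)]
4. After y ≤ 15: [(14,15) (14,12) (283/17,12) (271/17,15)]
5. Canonical ring: [(14,12) (283/17,12) (271/17,15) (14,15)]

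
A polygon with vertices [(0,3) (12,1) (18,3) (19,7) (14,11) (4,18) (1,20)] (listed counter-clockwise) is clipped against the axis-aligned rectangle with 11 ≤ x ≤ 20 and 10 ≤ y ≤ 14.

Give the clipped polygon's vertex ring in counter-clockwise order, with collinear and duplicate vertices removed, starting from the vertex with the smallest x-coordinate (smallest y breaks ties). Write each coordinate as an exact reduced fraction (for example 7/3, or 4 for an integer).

1. After x ≥ 11: [(11,7/6) (12,1) (18,3) (19,7) (14,11) (11,131/10)]
2. After x ≤ 20: [(11,7/6) (12,1) (18,3) (19,7) (14,11) (11,131/10)]
3. After y ≥ 10: [(11,10) (61/4,10) (14,11) (11,131/10)]
4. After y ≤ 14: [(11,10) (61/4,10) (14,11) (11,131/10)]
5. Canonical ring: [(11,10) (61/4,10) (14,11) (11,131/10)]

Clipped polygon: [(11,10) (61/4,10) (14,11) (11,131/10)]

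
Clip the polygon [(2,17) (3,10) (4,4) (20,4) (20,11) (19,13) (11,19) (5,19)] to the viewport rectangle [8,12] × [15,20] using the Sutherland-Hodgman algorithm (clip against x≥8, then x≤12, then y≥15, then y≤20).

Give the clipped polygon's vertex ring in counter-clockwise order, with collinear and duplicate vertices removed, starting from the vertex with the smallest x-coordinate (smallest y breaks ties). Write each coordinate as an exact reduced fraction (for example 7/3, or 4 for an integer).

1. After x ≥ 8: [(8,4) (20,4) (20,11) (19,13) (11,19) (8,19)]
2. After x ≤ 12: [(8,4) (12,4) (12,73/4) (11,19) (8,19)]
3. After y ≥ 15: [(8,15) (12,15) (12,73/4) (11,19) (8,19)]
4. After y ≤ 20: [(8,15) (12,15) (12,73/4) (11,19) (8,19)]
5. Canonical ring: [(8,15) (12,15) (12,73/4) (11,19) (8,19)]

Clipped polygon: [(8,15) (12,15) (12,73/4) (11,19) (8,19)]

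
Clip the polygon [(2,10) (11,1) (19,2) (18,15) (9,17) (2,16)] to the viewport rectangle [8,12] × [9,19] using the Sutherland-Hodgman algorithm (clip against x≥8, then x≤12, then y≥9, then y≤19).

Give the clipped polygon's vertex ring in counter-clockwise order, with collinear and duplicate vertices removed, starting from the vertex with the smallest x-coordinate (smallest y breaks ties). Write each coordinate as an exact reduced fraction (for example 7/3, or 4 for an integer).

Clipped polygon: [(8,9) (12,9) (12,49/3) (9,17) (8,118/7)]

1. After x ≥ 8: [(8,4) (11,1) (19,2) (18,15) (9,17) (8,118/7)]
2. After x ≤ 12: [(8,4) (11,1) (12,9/8) (12,49/3) (9,17) (8,118/7)]
3. After y ≥ 9: [(8,9) (12,9) (12,49/3) (9,17) (8,118/7)]
4. After y ≤ 19: [(8,9) (12,9) (12,49/3) (9,17) (8,118/7)]
5. Canonical ring: [(8,9) (12,9) (12,49/3) (9,17) (8,118/7)]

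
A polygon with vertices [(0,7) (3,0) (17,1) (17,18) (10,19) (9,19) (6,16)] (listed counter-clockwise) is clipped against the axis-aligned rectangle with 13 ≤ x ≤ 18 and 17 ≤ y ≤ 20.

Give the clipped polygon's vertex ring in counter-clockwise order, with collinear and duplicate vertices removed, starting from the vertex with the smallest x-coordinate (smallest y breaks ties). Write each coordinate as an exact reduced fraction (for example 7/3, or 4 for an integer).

1. After x ≥ 13: [(13,5/7) (17,1) (17,18) (13,130/7)]
2. After x ≤ 18: [(13,5/7) (17,1) (17,18) (13,130/7)]
3. After y ≥ 17: [(13,17) (17,17) (17,18) (13,130/7)]
4. After y ≤ 20: [(13,17) (17,17) (17,18) (13,130/7)]
5. Canonical ring: [(13,17) (17,17) (17,18) (13,130/7)]

Clipped polygon: [(13,17) (17,17) (17,18) (13,130/7)]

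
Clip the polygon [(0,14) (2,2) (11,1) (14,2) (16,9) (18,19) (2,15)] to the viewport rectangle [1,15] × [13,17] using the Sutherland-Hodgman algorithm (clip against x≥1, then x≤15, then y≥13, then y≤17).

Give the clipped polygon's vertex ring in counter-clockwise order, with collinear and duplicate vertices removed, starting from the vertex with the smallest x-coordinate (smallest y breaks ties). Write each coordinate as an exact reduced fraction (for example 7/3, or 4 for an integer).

Clipped polygon: [(1,13) (15,13) (15,17) (10,17) (2,15) (1,29/2)]

1. After x ≥ 1: [(1,29/2) (1,8) (2,2) (11,1) (14,2) (16,9) (18,19) (2,15)]
2. After x ≤ 15: [(1,29/2) (1,8) (2,2) (11,1) (14,2) (15,11/2) (15,73/4) (2,15)]
3. After y ≥ 13: [(1,29/2) (1,13) (15,13) (15,73/4) (2,15)]
4. After y ≤ 17: [(1,29/2) (1,13) (15,13) (15,17) (10,17) (2,15)]
5. Canonical ring: [(1,13) (15,13) (15,17) (10,17) (2,15) (1,29/2)]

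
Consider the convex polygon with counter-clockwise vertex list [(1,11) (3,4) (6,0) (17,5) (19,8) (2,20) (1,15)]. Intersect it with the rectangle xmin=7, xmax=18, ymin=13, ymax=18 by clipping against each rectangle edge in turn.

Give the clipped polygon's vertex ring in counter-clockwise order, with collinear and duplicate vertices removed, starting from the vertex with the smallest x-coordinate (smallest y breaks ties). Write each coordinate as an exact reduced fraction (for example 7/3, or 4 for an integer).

Clipped polygon: [(7,13) (143/12,13) (7,280/17)]

1. After x ≥ 7: [(7,5/11) (17,5) (19,8) (7,280/17)]
2. After x ≤ 18: [(7,5/11) (17,5) (18,13/2) (18,148/17) (7,280/17)]
3. After y ≥ 13: [(7,13) (143/12,13) (7,280/17)]
4. After y ≤ 18: [(7,13) (143/12,13) (7,280/17)]
5. Canonical ring: [(7,13) (143/12,13) (7,280/17)]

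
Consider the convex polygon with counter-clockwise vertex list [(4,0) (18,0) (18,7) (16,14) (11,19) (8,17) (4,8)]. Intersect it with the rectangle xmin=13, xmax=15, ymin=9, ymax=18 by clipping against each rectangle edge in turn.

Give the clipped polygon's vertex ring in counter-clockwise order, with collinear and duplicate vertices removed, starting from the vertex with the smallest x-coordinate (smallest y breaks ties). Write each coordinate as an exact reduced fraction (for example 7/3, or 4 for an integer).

Clipped polygon: [(13,9) (15,9) (15,15) (13,17)]

1. After x ≥ 13: [(13,0) (18,0) (18,7) (16,14) (13,17)]
2. After x ≤ 15: [(13,0) (15,0) (15,15) (13,17)]
3. After y ≥ 9: [(13,9) (15,9) (15,15) (13,17)]
4. After y ≤ 18: [(13,9) (15,9) (15,15) (13,17)]
5. Canonical ring: [(13,9) (15,9) (15,15) (13,17)]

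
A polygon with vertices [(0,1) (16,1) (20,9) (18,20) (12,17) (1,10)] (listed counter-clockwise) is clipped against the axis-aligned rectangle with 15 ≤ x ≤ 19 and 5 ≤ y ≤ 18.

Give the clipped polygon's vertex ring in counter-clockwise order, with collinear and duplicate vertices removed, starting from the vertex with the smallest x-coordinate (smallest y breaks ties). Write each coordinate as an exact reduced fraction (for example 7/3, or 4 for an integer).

1. After x ≥ 15: [(15,1) (16,1) (20,9) (18,20) (15,37/2)]
2. After x ≤ 19: [(15,1) (16,1) (19,7) (19,29/2) (18,20) (15,37/2)]
3. After y ≥ 5: [(15,5) (18,5) (19,7) (19,29/2) (18,20) (15,37/2)]
4. After y ≤ 18: [(15,18) (15,5) (18,5) (19,7) (19,29/2) (202/11,18)]
5. Canonical ring: [(15,5) (18,5) (19,7) (19,29/2) (202/11,18) (15,18)]

Clipped polygon: [(15,5) (18,5) (19,7) (19,29/2) (202/11,18) (15,18)]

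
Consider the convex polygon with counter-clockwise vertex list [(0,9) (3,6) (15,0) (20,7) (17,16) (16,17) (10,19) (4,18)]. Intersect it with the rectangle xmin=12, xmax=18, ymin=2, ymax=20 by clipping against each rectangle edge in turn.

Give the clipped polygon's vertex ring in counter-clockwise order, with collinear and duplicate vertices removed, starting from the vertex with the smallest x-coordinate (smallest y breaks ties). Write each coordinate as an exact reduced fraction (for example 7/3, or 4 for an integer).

Clipped polygon: [(12,2) (115/7,2) (18,21/5) (18,13) (17,16) (16,17) (12,55/3)]

1. After x ≥ 12: [(12,3/2) (15,0) (20,7) (17,16) (16,17) (12,55/3)]
2. After x ≤ 18: [(12,3/2) (15,0) (18,21/5) (18,13) (17,16) (16,17) (12,55/3)]
3. After y ≥ 2: [(12,2) (115/7,2) (18,21/5) (18,13) (17,16) (16,17) (12,55/3)]
4. After y ≤ 20: [(12,2) (115/7,2) (18,21/5) (18,13) (17,16) (16,17) (12,55/3)]
5. Canonical ring: [(12,2) (115/7,2) (18,21/5) (18,13) (17,16) (16,17) (12,55/3)]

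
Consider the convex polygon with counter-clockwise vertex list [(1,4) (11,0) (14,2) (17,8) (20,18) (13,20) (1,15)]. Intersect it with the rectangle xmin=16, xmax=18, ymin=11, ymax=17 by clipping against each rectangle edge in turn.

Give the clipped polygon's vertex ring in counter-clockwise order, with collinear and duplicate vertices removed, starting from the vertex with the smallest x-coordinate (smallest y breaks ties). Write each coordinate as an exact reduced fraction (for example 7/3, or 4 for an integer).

1. After x ≥ 16: [(16,6) (17,8) (20,18) (16,134/7)]
2. After x ≤ 18: [(16,6) (17,8) (18,34/3) (18,130/7) (16,134/7)]
3. After y ≥ 11: [(16,11) (179/10,11) (18,34/3) (18,130/7) (16,134/7)]
4. After y ≤ 17: [(16,17) (16,11) (179/10,11) (18,34/3) (18,17)]
5. Canonical ring: [(16,11) (179/10,11) (18,34/3) (18,17) (16,17)]

Clipped polygon: [(16,11) (179/10,11) (18,34/3) (18,17) (16,17)]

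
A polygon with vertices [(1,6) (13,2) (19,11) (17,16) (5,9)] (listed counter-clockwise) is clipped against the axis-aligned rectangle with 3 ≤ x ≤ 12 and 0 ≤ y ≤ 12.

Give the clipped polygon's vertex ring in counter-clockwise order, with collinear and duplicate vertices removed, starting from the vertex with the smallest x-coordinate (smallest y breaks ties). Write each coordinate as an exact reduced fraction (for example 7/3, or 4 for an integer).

1. After x ≥ 3: [(3,15/2) (3,16/3) (13,2) (19,11) (17,16) (5,9)]
2. After x ≤ 12: [(3,15/2) (3,16/3) (12,7/3) (12,157/12) (5,9)]
3. After y ≥ 0: [(3,15/2) (3,16/3) (12,7/3) (12,157/12) (5,9)]
4. After y ≤ 12: [(3,15/2) (3,16/3) (12,7/3) (12,12) (71/7,12) (5,9)]
5. Canonical ring: [(3,16/3) (12,7/3) (12,12) (71/7,12) (5,9) (3,15/2)]

Clipped polygon: [(3,16/3) (12,7/3) (12,12) (71/7,12) (5,9) (3,15/2)]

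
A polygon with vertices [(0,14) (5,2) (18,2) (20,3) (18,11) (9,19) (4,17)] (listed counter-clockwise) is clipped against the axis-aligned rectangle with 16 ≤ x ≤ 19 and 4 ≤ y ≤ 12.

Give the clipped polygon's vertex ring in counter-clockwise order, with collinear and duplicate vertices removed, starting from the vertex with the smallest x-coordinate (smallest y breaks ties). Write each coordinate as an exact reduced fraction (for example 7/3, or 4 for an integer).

Clipped polygon: [(16,4) (19,4) (19,7) (18,11) (135/8,12) (16,12)]

1. After x ≥ 16: [(16,2) (18,2) (20,3) (18,11) (16,115/9)]
2. After x ≤ 19: [(16,2) (18,2) (19,5/2) (19,7) (18,11) (16,115/9)]
3. After y ≥ 4: [(16,4) (19,4) (19,7) (18,11) (16,115/9)]
4. After y ≤ 12: [(16,12) (16,4) (19,4) (19,7) (18,11) (135/8,12)]
5. Canonical ring: [(16,4) (19,4) (19,7) (18,11) (135/8,12) (16,12)]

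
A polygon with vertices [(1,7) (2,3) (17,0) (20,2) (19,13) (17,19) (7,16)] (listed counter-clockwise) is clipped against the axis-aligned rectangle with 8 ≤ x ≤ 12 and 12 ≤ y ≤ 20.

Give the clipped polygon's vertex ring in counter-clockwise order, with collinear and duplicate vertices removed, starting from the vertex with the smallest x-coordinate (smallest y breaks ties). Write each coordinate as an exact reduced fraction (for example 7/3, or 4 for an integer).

1. After x ≥ 8: [(8,9/5) (17,0) (20,2) (19,13) (17,19) (8,163/10)]
2. After x ≤ 12: [(8,9/5) (12,1) (12,35/2) (8,163/10)]
3. After y ≥ 12: [(8,12) (12,12) (12,35/2) (8,163/10)]
4. After y ≤ 20: [(8,12) (12,12) (12,35/2) (8,163/10)]
5. Canonical ring: [(8,12) (12,12) (12,35/2) (8,163/10)]

Clipped polygon: [(8,12) (12,12) (12,35/2) (8,163/10)]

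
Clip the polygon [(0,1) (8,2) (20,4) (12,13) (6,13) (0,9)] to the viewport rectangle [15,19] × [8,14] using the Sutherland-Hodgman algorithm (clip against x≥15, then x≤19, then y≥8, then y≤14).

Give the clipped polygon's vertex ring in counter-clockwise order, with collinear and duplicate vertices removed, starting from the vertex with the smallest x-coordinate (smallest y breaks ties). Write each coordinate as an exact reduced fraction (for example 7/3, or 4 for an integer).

Clipped polygon: [(15,8) (148/9,8) (15,77/8)]

1. After x ≥ 15: [(15,19/6) (20,4) (15,77/8)]
2. After x ≤ 19: [(15,19/6) (19,23/6) (19,41/8) (15,77/8)]
3. After y ≥ 8: [(15,8) (148/9,8) (15,77/8)]
4. After y ≤ 14: [(15,8) (148/9,8) (15,77/8)]
5. Canonical ring: [(15,8) (148/9,8) (15,77/8)]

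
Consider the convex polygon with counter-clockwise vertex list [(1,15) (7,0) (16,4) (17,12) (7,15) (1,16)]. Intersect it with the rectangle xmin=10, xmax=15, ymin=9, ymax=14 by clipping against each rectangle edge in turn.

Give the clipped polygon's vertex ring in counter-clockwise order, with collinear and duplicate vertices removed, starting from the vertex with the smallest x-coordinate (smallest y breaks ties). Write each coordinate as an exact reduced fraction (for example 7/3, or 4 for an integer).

Clipped polygon: [(10,9) (15,9) (15,63/5) (31/3,14) (10,14)]

1. After x ≥ 10: [(10,4/3) (16,4) (17,12) (10,141/10)]
2. After x ≤ 15: [(10,4/3) (15,32/9) (15,63/5) (10,141/10)]
3. After y ≥ 9: [(10,9) (15,9) (15,63/5) (10,141/10)]
4. After y ≤ 14: [(10,14) (10,9) (15,9) (15,63/5) (31/3,14)]
5. Canonical ring: [(10,9) (15,9) (15,63/5) (31/3,14) (10,14)]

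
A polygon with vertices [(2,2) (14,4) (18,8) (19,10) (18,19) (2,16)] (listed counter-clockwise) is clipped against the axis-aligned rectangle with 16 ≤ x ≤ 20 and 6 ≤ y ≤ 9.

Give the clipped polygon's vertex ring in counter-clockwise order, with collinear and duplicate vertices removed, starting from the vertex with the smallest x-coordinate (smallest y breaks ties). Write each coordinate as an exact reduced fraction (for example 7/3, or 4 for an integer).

1. After x ≥ 16: [(16,6) (18,8) (19,10) (18,19) (16,149/8)]
2. After x ≤ 20: [(16,6) (18,8) (19,10) (18,19) (16,149/8)]
3. After y ≥ 6: [(16,6) (18,8) (19,10) (18,19) (16,149/8)]
4. After y ≤ 9: [(16,9) (16,6) (18,8) (37/2,9)]
5. Canonical ring: [(16,6) (18,8) (37/2,9) (16,9)]

Clipped polygon: [(16,6) (18,8) (37/2,9) (16,9)]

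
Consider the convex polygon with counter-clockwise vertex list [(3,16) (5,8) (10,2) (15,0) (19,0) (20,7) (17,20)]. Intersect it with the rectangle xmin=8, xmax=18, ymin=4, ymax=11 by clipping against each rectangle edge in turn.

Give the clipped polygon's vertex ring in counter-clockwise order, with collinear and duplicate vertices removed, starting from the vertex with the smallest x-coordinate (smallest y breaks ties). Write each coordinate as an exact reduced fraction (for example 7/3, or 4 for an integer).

Clipped polygon: [(8,22/5) (25/3,4) (18,4) (18,11) (8,11)]

1. After x ≥ 8: [(8,122/7) (8,22/5) (10,2) (15,0) (19,0) (20,7) (17,20)]
2. After x ≤ 18: [(8,122/7) (8,22/5) (10,2) (15,0) (18,0) (18,47/3) (17,20)]
3. After y ≥ 4: [(8,122/7) (8,22/5) (25/3,4) (18,4) (18,47/3) (17,20)]
4. After y ≤ 11: [(8,11) (8,22/5) (25/3,4) (18,4) (18,11)]
5. Canonical ring: [(8,22/5) (25/3,4) (18,4) (18,11) (8,11)]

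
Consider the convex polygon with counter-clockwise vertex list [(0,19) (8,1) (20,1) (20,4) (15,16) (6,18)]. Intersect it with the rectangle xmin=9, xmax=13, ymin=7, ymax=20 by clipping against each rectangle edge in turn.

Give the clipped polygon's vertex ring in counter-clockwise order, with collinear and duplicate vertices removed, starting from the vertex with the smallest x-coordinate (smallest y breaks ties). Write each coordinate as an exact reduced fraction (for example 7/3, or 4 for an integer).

Clipped polygon: [(9,7) (13,7) (13,148/9) (9,52/3)]

1. After x ≥ 9: [(9,1) (20,1) (20,4) (15,16) (9,52/3)]
2. After x ≤ 13: [(9,1) (13,1) (13,148/9) (9,52/3)]
3. After y ≥ 7: [(9,7) (13,7) (13,148/9) (9,52/3)]
4. After y ≤ 20: [(9,7) (13,7) (13,148/9) (9,52/3)]
5. Canonical ring: [(9,7) (13,7) (13,148/9) (9,52/3)]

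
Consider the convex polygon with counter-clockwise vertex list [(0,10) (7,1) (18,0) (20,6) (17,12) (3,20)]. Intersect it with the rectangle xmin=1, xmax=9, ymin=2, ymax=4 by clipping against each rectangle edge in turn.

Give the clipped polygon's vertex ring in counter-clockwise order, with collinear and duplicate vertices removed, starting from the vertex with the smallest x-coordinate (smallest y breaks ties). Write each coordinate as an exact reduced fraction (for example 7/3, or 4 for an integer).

Clipped polygon: [(14/3,4) (56/9,2) (9,2) (9,4)]

1. After x ≥ 1: [(1,40/3) (1,61/7) (7,1) (18,0) (20,6) (17,12) (3,20)]
2. After x ≤ 9: [(1,40/3) (1,61/7) (7,1) (9,9/11) (9,116/7) (3,20)]
3. After y ≥ 2: [(1,40/3) (1,61/7) (56/9,2) (9,2) (9,116/7) (3,20)]
4. After y ≤ 4: [(14/3,4) (56/9,2) (9,2) (9,4)]
5. Canonical ring: [(14/3,4) (56/9,2) (9,2) (9,4)]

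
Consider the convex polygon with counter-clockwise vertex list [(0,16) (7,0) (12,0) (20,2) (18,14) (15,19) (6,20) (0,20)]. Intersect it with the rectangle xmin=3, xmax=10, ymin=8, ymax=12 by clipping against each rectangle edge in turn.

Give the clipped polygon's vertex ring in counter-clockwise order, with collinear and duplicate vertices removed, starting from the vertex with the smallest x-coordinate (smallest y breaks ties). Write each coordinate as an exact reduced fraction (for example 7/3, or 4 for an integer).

1. After x ≥ 3: [(3,64/7) (7,0) (12,0) (20,2) (18,14) (15,19) (6,20) (3,20)]
2. After x ≤ 10: [(3,64/7) (7,0) (10,0) (10,176/9) (6,20) (3,20)]
3. After y ≥ 8: [(3,64/7) (7/2,8) (10,8) (10,176/9) (6,20) (3,20)]
4. After y ≤ 12: [(3,12) (3,64/7) (7/2,8) (10,8) (10,12)]
5. Canonical ring: [(3,64/7) (7/2,8) (10,8) (10,12) (3,12)]

Clipped polygon: [(3,64/7) (7/2,8) (10,8) (10,12) (3,12)]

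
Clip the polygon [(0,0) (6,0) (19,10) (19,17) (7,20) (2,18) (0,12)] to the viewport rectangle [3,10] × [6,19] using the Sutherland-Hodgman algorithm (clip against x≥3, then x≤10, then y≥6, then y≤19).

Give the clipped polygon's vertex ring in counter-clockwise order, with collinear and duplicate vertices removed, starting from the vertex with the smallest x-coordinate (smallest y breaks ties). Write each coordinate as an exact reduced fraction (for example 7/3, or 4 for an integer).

1. After x ≥ 3: [(3,0) (6,0) (19,10) (19,17) (7,20) (3,92/5)]
2. After x ≤ 10: [(3,0) (6,0) (10,40/13) (10,77/4) (7,20) (3,92/5)]
3. After y ≥ 6: [(3,6) (10,6) (10,77/4) (7,20) (3,92/5)]
4. After y ≤ 19: [(3,6) (10,6) (10,19) (9/2,19) (3,92/5)]
5. Canonical ring: [(3,6) (10,6) (10,19) (9/2,19) (3,92/5)]

Clipped polygon: [(3,6) (10,6) (10,19) (9/2,19) (3,92/5)]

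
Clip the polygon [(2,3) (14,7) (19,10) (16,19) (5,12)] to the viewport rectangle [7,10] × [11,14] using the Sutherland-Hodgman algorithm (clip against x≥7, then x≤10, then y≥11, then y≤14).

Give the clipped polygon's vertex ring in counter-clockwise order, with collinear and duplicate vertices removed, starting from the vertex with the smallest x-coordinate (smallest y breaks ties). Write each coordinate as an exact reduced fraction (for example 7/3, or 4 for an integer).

1. After x ≥ 7: [(7,14/3) (14,7) (19,10) (16,19) (7,146/11)]
2. After x ≤ 10: [(7,14/3) (10,17/3) (10,167/11) (7,146/11)]
3. After y ≥ 11: [(7,11) (10,11) (10,167/11) (7,146/11)]
4. After y ≤ 14: [(7,11) (10,11) (10,14) (57/7,14) (7,146/11)]
5. Canonical ring: [(7,11) (10,11) (10,14) (57/7,14) (7,146/11)]

Clipped polygon: [(7,11) (10,11) (10,14) (57/7,14) (7,146/11)]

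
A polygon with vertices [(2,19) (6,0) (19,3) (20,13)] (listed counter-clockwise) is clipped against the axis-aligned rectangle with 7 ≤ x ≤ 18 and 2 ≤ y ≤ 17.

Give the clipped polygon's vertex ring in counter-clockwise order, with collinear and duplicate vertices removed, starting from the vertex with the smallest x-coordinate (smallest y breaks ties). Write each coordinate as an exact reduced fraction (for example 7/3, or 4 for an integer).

1. After x ≥ 7: [(7,52/3) (7,3/13) (19,3) (20,13)]
2. After x ≤ 18: [(18,41/3) (7,52/3) (7,3/13) (18,36/13)]
3. After y ≥ 2: [(18,41/3) (7,52/3) (7,2) (44/3,2) (18,36/13)]
4. After y ≤ 17: [(18,41/3) (8,17) (7,17) (7,2) (44/3,2) (18,36/13)]
5. Canonical ring: [(7,2) (44/3,2) (18,36/13) (18,41/3) (8,17) (7,17)]

Clipped polygon: [(7,2) (44/3,2) (18,36/13) (18,41/3) (8,17) (7,17)]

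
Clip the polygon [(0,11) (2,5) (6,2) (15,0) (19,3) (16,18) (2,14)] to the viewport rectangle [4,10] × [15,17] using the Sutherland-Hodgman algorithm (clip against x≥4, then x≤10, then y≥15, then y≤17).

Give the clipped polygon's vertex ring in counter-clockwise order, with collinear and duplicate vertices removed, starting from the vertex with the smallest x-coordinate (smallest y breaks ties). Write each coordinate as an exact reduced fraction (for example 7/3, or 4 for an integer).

1. After x ≥ 4: [(4,7/2) (6,2) (15,0) (19,3) (16,18) (4,102/7)]
2. After x ≤ 10: [(4,7/2) (6,2) (10,10/9) (10,114/7) (4,102/7)]
3. After y ≥ 15: [(10,15) (10,114/7) (11/2,15)]
4. After y ≤ 17: [(10,15) (10,114/7) (11/2,15)]
5. Canonical ring: [(11/2,15) (10,15) (10,114/7)]

Clipped polygon: [(11/2,15) (10,15) (10,114/7)]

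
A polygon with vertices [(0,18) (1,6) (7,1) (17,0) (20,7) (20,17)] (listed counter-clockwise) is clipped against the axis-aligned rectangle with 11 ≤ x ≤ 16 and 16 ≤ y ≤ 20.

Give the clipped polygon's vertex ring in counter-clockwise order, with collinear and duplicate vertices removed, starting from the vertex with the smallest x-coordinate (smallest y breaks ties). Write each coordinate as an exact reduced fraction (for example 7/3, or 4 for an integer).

Clipped polygon: [(11,16) (16,16) (16,86/5) (11,349/20)]

1. After x ≥ 11: [(11,349/20) (11,3/5) (17,0) (20,7) (20,17)]
2. After x ≤ 16: [(16,86/5) (11,349/20) (11,3/5) (16,1/10)]
3. After y ≥ 16: [(16,16) (16,86/5) (11,349/20) (11,16)]
4. After y ≤ 20: [(16,16) (16,86/5) (11,349/20) (11,16)]
5. Canonical ring: [(11,16) (16,16) (16,86/5) (11,349/20)]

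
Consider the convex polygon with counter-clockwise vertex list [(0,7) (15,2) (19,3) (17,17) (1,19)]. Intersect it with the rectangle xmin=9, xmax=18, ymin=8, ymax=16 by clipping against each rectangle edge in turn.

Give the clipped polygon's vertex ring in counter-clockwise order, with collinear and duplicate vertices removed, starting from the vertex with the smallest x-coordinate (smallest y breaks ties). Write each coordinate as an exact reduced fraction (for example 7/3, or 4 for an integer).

Clipped polygon: [(9,8) (18,8) (18,10) (120/7,16) (9,16)]

1. After x ≥ 9: [(9,4) (15,2) (19,3) (17,17) (9,18)]
2. After x ≤ 18: [(9,4) (15,2) (18,11/4) (18,10) (17,17) (9,18)]
3. After y ≥ 8: [(9,8) (18,8) (18,10) (17,17) (9,18)]
4. After y ≤ 16: [(9,16) (9,8) (18,8) (18,10) (120/7,16)]
5. Canonical ring: [(9,8) (18,8) (18,10) (120/7,16) (9,16)]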